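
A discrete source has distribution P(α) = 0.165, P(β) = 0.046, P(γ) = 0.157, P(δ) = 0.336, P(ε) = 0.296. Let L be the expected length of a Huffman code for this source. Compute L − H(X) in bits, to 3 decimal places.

0.102 bits

Entropy H = −Σ p log₂ p ≈ 2.1012 bits.
Huffman merges: 23/500+157/1000→203/1000; 33/200+203/1000→46/125; 37/125+42/125→79/125; 46/125+79/125→1. L = 2203/1000 ≈ 2.2030.
L − H = 2.2030 − 2.1012 = 0.102 bits.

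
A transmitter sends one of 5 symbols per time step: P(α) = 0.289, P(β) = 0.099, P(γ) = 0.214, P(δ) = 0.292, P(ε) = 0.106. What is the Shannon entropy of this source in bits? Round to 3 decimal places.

H = −Σ pᵢ log₂ pᵢ.
−0.289·log₂(0.289) = 0.5176
−0.099·log₂(0.099) = 0.3303
−0.214·log₂(0.214) = 0.4760
−0.292·log₂(0.292) = 0.5186
−0.106·log₂(0.106) = 0.3432
Sum ≈ 2.1857 → 2.186 bits.

2.186 bits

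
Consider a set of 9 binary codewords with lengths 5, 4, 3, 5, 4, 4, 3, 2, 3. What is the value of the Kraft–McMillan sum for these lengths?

0.875

With common denominator 2^5 = 32: Σ 2^(−ℓᵢ) = 1/32 + 2/32 + 4/32 + 1/32 + 2/32 + 2/32 + 4/32 + 8/32 + 4/32 = 28/32 = 0.875.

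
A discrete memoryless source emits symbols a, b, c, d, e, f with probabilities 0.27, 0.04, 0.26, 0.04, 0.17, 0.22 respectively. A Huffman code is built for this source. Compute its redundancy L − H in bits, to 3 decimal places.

0.028 bits

Entropy H = −Σ p log₂ p ≈ 2.3020 bits.
Huffman merges: 1/25+1/25→2/25; 2/25+17/100→1/4; 11/50+1/4→47/100; 13/50+27/100→53/100; 47/100+53/100→1. L = 233/100 ≈ 2.3300.
L − H = 2.3300 − 2.3020 = 0.028 bits.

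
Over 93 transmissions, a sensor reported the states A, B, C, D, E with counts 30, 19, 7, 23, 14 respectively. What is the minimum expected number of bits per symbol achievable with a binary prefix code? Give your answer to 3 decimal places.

Probabilities are the counts divided by 93.
Repeatedly combine the two least-probable nodes; the expected code length is the sum of the merged weights.
merge 7/93 + 14/93 → 7/31
merge 19/93 + 7/31 → 40/93
merge 23/93 + 10/31 → 53/93
merge 40/93 + 53/93 → 1
L = 7/31 + 40/93 + 53/93 + 1 = 69/31 ≈ 2.226 bits/symbol.

2.226 bits/symbol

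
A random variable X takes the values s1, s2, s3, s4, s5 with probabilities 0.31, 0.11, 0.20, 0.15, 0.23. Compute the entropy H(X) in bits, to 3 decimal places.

H = −Σ pᵢ log₂ pᵢ.
−0.31·log₂(0.31) = 0.5238
−0.11·log₂(0.11) = 0.3503
−0.20·log₂(0.20) = 0.4644
−0.15·log₂(0.15) = 0.4105
−0.23·log₂(0.23) = 0.4877
Sum ≈ 2.2367 → 2.237 bits.

2.237 bits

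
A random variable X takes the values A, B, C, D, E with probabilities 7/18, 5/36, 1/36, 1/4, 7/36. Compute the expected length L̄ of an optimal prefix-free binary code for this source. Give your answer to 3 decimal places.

2.139 bits/symbol

Repeatedly combine the two least-probable nodes; the expected code length is the sum of the merged weights.
merge 1/36 + 5/36 → 1/6
merge 1/6 + 7/36 → 13/36
merge 1/4 + 13/36 → 11/18
merge 7/18 + 11/18 → 1
L = 1/6 + 13/36 + 11/18 + 1 = 77/36 ≈ 2.139 bits/symbol.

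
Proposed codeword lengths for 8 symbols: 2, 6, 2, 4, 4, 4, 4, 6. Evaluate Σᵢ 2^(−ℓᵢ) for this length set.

0.78125

With common denominator 2^6 = 64: Σ 2^(−ℓᵢ) = 16/64 + 1/64 + 16/64 + 4/64 + 4/64 + 4/64 + 4/64 + 1/64 = 50/64 = 0.78125.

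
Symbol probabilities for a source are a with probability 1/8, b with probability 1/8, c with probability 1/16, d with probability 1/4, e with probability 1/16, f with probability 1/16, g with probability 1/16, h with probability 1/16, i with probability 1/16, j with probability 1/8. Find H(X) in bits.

Each probability is a power of 1/2, so log₂(1/p) is an integer.
H = Σ p·log₂(1/p) = 1/8·3 + 1/8·3 + 1/16·4 + 1/4·2 + 1/16·4 + 1/16·4 + 1/16·4 + 1/16·4 + 1/16·4 + 1/8·3 = 3.125 bits.

3.125 bits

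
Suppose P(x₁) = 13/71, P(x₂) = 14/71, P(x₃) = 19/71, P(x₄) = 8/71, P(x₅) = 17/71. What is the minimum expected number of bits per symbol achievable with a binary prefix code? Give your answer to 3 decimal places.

Repeatedly combine the two least-probable nodes; the expected code length is the sum of the merged weights.
merge 8/71 + 13/71 → 21/71
merge 14/71 + 17/71 → 31/71
merge 19/71 + 21/71 → 40/71
merge 31/71 + 40/71 → 1
L = 21/71 + 31/71 + 40/71 + 1 = 163/71 ≈ 2.296 bits/symbol.

2.296 bits/symbol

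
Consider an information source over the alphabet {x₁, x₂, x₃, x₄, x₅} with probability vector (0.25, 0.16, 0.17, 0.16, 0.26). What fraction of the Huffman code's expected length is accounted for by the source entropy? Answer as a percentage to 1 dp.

Entropy H = −Σ p log₂ p ≈ 2.2859 bits.
Huffman merges: 4/25+4/25→8/25; 17/100+1/4→21/50; 13/50+8/25→29/50; 21/50+29/50→1. L = 58/25 ≈ 2.3200.
Efficiency = H/L = 2.2859/2.3200 = 98.5%.

98.5%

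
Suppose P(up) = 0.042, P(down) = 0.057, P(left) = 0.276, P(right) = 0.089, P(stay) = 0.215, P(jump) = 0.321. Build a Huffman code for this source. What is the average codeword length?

2.287 bits/symbol

Repeatedly combine the two least-probable nodes; the expected code length is the sum of the merged weights.
merge 21/500 + 57/1000 → 99/1000
merge 89/1000 + 99/1000 → 47/250
merge 47/250 + 43/200 → 403/1000
merge 69/250 + 321/1000 → 597/1000
merge 403/1000 + 597/1000 → 1
L = 99/1000 + 47/250 + 403/1000 + 597/1000 + 1 = 2287/1000 = 2.287 bits/symbol.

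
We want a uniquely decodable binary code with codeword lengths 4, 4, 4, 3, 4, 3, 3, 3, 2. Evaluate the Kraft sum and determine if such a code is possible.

1; yes

With common denominator 2^4 = 16: Σ 2^(−ℓᵢ) = 1/16 + 1/16 + 1/16 + 2/16 + 1/16 + 2/16 + 2/16 + 2/16 + 4/16 = 16/16 = 1.
Kraft's inequality requires Σ ≤ 1; here Σ = 1 ≤ 1, so such a prefix code exists.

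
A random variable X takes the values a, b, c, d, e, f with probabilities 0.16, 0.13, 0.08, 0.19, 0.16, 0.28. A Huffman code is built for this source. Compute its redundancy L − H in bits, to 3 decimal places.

0.040 bits

Entropy H = −Σ p log₂ p ≈ 2.4896 bits.
Huffman merges: 2/25+13/100→21/100; 4/25+4/25→8/25; 19/100+21/100→2/5; 7/25+8/25→3/5; 2/5+3/5→1. L = 253/100 ≈ 2.5300.
L − H = 2.5300 − 2.4896 = 0.040 bits.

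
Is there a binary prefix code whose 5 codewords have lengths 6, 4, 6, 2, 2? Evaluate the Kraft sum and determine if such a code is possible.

With common denominator 2^6 = 64: Σ 2^(−ℓᵢ) = 1/64 + 4/64 + 1/64 + 16/64 + 16/64 = 38/64 = 0.59375.
Kraft's inequality requires Σ ≤ 1; here Σ = 0.59375 ≤ 1, so such a prefix code exists.

0.59375; yes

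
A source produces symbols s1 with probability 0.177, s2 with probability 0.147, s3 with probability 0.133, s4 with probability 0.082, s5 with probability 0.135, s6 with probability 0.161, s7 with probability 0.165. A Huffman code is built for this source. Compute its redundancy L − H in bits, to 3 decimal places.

Entropy H = −Σ p log₂ p ≈ 2.7749 bits.
Huffman merges: 41/500+133/1000→43/200; 27/200+147/1000→141/500; 161/1000+33/200→163/500; 177/1000+43/200→49/125; 141/500+163/500→76/125; 49/125+76/125→1. L = 2823/1000 ≈ 2.8230.
L − H = 2.8230 − 2.7749 = 0.048 bits.

0.048 bits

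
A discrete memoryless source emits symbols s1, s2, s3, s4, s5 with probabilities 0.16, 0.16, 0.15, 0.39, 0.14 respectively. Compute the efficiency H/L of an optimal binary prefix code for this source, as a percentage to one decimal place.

98.4%

Entropy H = −Σ p log₂ p ≈ 2.1835 bits.
Huffman merges: 7/50+3/20→29/100; 4/25+4/25→8/25; 29/100+8/25→61/100; 39/100+61/100→1. L = 111/50 ≈ 2.2200.
Efficiency = H/L = 2.1835/2.2200 = 98.4%.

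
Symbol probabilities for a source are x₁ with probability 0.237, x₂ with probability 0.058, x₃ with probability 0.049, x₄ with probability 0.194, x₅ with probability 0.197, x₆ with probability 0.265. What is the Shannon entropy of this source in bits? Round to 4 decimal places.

H = −Σ pᵢ log₂ pᵢ.
−0.237·log₂(0.237) = 0.4923
−0.058·log₂(0.058) = 0.2383
−0.049·log₂(0.049) = 0.2132
−0.194·log₂(0.194) = 0.4590
−0.197·log₂(0.197) = 0.4617
−0.265·log₂(0.265) = 0.5077
Sum ≈ 2.3721 → 2.3721 bits.

2.3721 bits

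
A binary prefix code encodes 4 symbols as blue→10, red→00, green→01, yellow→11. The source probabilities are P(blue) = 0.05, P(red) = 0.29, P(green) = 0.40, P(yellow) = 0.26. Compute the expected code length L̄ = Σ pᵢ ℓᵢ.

L̄ = Σ pᵢ·ℓᵢ = 0.05·2 + 0.29·2 + 0.40·2 + 0.26·2 = 2 bits/symbol.

2 bits/symbol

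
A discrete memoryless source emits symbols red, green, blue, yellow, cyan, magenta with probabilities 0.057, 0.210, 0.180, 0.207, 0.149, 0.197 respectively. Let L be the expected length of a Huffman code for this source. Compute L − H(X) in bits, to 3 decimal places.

0.088 bits

Entropy H = −Σ p log₂ p ≈ 2.4950 bits.
Huffman merges: 57/1000+149/1000→103/500; 9/50+197/1000→377/1000; 103/500+207/1000→413/1000; 21/100+377/1000→587/1000; 413/1000+587/1000→1. L = 2583/1000 ≈ 2.5830.
L − H = 2.5830 − 2.4950 = 0.088 bits.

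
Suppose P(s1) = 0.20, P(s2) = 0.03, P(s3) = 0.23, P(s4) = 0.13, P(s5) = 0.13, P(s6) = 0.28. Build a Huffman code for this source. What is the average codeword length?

2.45 bits/symbol

Repeatedly combine the two least-probable nodes; the expected code length is the sum of the merged weights.
merge 3/100 + 13/100 → 4/25
merge 13/100 + 4/25 → 29/100
merge 1/5 + 23/100 → 43/100
merge 7/25 + 29/100 → 57/100
merge 43/100 + 57/100 → 1
L = 4/25 + 29/100 + 43/100 + 57/100 + 1 = 49/20 = 2.45 bits/symbol.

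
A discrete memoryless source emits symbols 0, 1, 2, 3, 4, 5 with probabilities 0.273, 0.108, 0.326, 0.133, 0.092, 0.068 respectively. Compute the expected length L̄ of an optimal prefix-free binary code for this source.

Repeatedly combine the two least-probable nodes; the expected code length is the sum of the merged weights.
merge 17/250 + 23/250 → 4/25
merge 27/250 + 133/1000 → 241/1000
merge 4/25 + 241/1000 → 401/1000
merge 273/1000 + 163/500 → 599/1000
merge 401/1000 + 599/1000 → 1
L = 4/25 + 241/1000 + 401/1000 + 599/1000 + 1 = 2401/1000 = 2.401 bits/symbol.

2.401 bits/symbol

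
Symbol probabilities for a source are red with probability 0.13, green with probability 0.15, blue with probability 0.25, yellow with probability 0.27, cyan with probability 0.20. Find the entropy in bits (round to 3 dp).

H = −Σ pᵢ log₂ pᵢ.
−0.13·log₂(0.13) = 0.3826
−0.15·log₂(0.15) = 0.4105
−0.25·log₂(0.25) = 0.5000
−0.27·log₂(0.27) = 0.5100
−0.20·log₂(0.20) = 0.4644
Sum ≈ 2.2676 → 2.268 bits.

2.268 bits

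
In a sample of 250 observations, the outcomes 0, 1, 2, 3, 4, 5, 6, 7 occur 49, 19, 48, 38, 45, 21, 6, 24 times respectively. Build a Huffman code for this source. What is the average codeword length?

2.892 bits/symbol

Probabilities are the counts divided by 250.
Repeatedly combine the two least-probable nodes; the expected code length is the sum of the merged weights.
merge 3/125 + 19/250 → 1/10
merge 21/250 + 12/125 → 9/50
merge 1/10 + 19/125 → 63/250
merge 9/50 + 9/50 → 9/25
merge 24/125 + 49/250 → 97/250
merge 63/250 + 9/25 → 153/250
merge 97/250 + 153/250 → 1
L = 1/10 + 9/50 + 63/250 + 9/25 + 97/250 + 153/250 + 1 = 723/250 = 2.892 bits/symbol.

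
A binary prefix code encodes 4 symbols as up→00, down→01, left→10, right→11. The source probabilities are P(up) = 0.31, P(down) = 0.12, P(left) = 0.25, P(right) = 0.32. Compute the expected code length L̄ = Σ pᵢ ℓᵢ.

L̄ = Σ pᵢ·ℓᵢ = 0.31·2 + 0.12·2 + 0.25·2 + 0.32·2 = 2 bits/symbol.

2 bits/symbol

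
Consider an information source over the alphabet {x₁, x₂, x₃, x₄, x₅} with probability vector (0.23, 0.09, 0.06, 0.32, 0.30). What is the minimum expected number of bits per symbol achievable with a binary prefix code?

Repeatedly combine the two least-probable nodes; the expected code length is the sum of the merged weights.
merge 3/50 + 9/100 → 3/20
merge 3/20 + 23/100 → 19/50
merge 3/10 + 8/25 → 31/50
merge 19/50 + 31/50 → 1
L = 3/20 + 19/50 + 31/50 + 1 = 43/20 = 2.15 bits/symbol.

2.15 bits/symbol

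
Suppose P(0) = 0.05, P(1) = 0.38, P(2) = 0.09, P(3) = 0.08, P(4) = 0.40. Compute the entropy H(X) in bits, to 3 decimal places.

1.879 bits

H = −Σ pᵢ log₂ pᵢ.
−0.05·log₂(0.05) = 0.2161
−0.38·log₂(0.38) = 0.5305
−0.09·log₂(0.09) = 0.3127
−0.08·log₂(0.08) = 0.2915
−0.40·log₂(0.40) = 0.5288
Sum ≈ 1.8795 → 1.879 bits.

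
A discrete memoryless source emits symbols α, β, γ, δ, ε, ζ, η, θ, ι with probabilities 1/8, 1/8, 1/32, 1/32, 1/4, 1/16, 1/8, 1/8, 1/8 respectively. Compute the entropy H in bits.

2.9375 bits

Each probability is a power of 1/2, so log₂(1/p) is an integer.
H = Σ p·log₂(1/p) = 1/8·3 + 1/8·3 + 1/32·5 + 1/32·5 + 1/4·2 + 1/16·4 + 1/8·3 + 1/8·3 + 1/8·3 = 2.9375 bits.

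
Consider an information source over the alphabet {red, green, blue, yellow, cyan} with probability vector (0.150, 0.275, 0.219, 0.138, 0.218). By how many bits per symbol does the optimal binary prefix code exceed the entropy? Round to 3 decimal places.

0.012 bits

Entropy H = −Σ p log₂ p ≈ 2.2759 bits.
Huffman merges: 69/500+3/20→36/125; 109/500+219/1000→437/1000; 11/40+36/125→563/1000; 437/1000+563/1000→1. L = 286/125 ≈ 2.2880.
L − H = 2.2880 − 2.2759 = 0.012 bits.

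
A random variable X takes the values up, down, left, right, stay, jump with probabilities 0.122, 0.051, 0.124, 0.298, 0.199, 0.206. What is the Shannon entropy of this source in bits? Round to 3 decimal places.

H = −Σ pᵢ log₂ pᵢ.
−0.122·log₂(0.122) = 0.3703
−0.051·log₂(0.051) = 0.2190
−0.124·log₂(0.124) = 0.3734
−0.298·log₂(0.298) = 0.5205
−0.199·log₂(0.199) = 0.4635
−0.206·log₂(0.206) = 0.4695
Sum ≈ 2.4162 → 2.416 bits.

2.416 bits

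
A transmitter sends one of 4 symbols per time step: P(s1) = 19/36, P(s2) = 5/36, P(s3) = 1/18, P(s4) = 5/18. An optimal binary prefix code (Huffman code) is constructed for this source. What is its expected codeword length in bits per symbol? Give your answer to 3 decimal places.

Repeatedly combine the two least-probable nodes; the expected code length is the sum of the merged weights.
merge 1/18 + 5/36 → 7/36
merge 7/36 + 5/18 → 17/36
merge 17/36 + 19/36 → 1
L = 7/36 + 17/36 + 1 = 5/3 ≈ 1.667 bits/symbol.

1.667 bits/symbol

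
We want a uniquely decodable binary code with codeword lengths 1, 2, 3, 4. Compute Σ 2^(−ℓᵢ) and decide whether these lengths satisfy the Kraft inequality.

With common denominator 2^4 = 16: Σ 2^(−ℓᵢ) = 8/16 + 4/16 + 2/16 + 1/16 = 15/16 = 0.9375.
Kraft's inequality requires Σ ≤ 1; here Σ = 0.9375 ≤ 1, so such a prefix code exists.

0.9375; yes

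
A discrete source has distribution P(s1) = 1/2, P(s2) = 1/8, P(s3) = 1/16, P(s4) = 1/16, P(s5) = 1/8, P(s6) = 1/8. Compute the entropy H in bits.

Each probability is a power of 1/2, so log₂(1/p) is an integer.
H = Σ p·log₂(1/p) = 1/2·1 + 1/8·3 + 1/16·4 + 1/16·4 + 1/8·3 + 1/8·3 = 2.125 bits.

2.125 bits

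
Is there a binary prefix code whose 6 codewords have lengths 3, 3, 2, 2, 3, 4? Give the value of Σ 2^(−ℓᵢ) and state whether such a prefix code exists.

0.9375; yes

With common denominator 2^4 = 16: Σ 2^(−ℓᵢ) = 2/16 + 2/16 + 4/16 + 4/16 + 2/16 + 1/16 = 15/16 = 0.9375.
Kraft's inequality requires Σ ≤ 1; here Σ = 0.9375 ≤ 1, so such a prefix code exists.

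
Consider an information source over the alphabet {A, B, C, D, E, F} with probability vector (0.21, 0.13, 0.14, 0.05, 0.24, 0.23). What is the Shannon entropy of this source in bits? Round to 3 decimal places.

H = −Σ pᵢ log₂ pᵢ.
−0.21·log₂(0.21) = 0.4728
−0.13·log₂(0.13) = 0.3826
−0.14·log₂(0.14) = 0.3971
−0.05·log₂(0.05) = 0.2161
−0.24·log₂(0.24) = 0.4941
−0.23·log₂(0.23) = 0.4877
Sum ≈ 2.4505 → 2.450 bits.

2.450 bits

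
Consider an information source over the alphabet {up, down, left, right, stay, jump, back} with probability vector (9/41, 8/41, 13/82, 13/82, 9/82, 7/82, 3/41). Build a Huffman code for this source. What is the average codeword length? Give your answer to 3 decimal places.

Repeatedly combine the two least-probable nodes; the expected code length is the sum of the merged weights.
merge 3/41 + 7/82 → 13/82
merge 9/82 + 13/82 → 11/41
merge 13/82 + 13/82 → 13/41
merge 8/41 + 9/41 → 17/41
merge 11/41 + 13/41 → 24/41
merge 17/41 + 24/41 → 1
L = 13/82 + 11/41 + 13/41 + 17/41 + 24/41 + 1 = 225/82 ≈ 2.744 bits/symbol.

2.744 bits/symbol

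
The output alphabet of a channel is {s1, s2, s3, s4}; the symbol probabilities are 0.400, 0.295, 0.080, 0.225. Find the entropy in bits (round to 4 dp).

1.8240 bits

H = −Σ pᵢ log₂ pᵢ.
−0.400·log₂(0.400) = 0.5288
−0.295·log₂(0.295) = 0.5196
−0.080·log₂(0.080) = 0.2915
−0.225·log₂(0.225) = 0.4842
Sum ≈ 1.8240 → 1.8240 bits.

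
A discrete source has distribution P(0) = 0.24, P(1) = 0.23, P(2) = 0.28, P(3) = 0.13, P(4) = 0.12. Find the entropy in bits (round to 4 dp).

2.2457 bits

H = −Σ pᵢ log₂ pᵢ.
−0.24·log₂(0.24) = 0.4941
−0.23·log₂(0.23) = 0.4877
−0.28·log₂(0.28) = 0.5142
−0.13·log₂(0.13) = 0.3826
−0.12·log₂(0.12) = 0.3671
Sum ≈ 2.2457 → 2.2457 bits.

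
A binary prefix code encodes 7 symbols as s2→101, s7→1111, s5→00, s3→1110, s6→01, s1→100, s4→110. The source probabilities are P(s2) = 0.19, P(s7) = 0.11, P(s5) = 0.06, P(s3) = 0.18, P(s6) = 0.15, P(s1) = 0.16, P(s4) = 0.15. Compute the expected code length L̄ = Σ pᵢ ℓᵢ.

3.08 bits/symbol

L̄ = Σ pᵢ·ℓᵢ = 0.19·3 + 0.11·4 + 0.06·2 + 0.18·4 + 0.15·2 + 0.16·3 + 0.15·3 = 3.08 bits/symbol.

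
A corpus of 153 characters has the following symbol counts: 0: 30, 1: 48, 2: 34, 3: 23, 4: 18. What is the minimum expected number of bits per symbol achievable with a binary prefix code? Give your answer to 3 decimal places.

Probabilities are the counts divided by 153.
Repeatedly combine the two least-probable nodes; the expected code length is the sum of the merged weights.
merge 2/17 + 23/153 → 41/153
merge 10/51 + 2/9 → 64/153
merge 41/153 + 16/51 → 89/153
merge 64/153 + 89/153 → 1
L = 41/153 + 64/153 + 89/153 + 1 = 347/153 ≈ 2.268 bits/symbol.

2.268 bits/symbol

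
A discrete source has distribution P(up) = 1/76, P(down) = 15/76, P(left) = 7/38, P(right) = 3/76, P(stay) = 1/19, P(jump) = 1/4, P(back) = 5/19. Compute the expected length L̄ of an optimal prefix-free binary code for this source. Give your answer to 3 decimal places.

2.447 bits/symbol

Repeatedly combine the two least-probable nodes; the expected code length is the sum of the merged weights.
merge 1/76 + 3/76 → 1/19
merge 1/19 + 1/19 → 2/19
merge 2/19 + 7/38 → 11/38
merge 15/76 + 1/4 → 17/38
merge 5/19 + 11/38 → 21/38
merge 17/38 + 21/38 → 1
L = 1/19 + 2/19 + 11/38 + 17/38 + 21/38 + 1 = 93/38 ≈ 2.447 bits/symbol.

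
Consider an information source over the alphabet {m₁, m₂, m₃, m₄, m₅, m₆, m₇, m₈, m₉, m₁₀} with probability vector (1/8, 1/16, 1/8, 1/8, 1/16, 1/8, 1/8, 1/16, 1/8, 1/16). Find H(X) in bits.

Each probability is a power of 1/2, so log₂(1/p) is an integer.
H = Σ p·log₂(1/p) = 1/8·3 + 1/16·4 + 1/8·3 + 1/8·3 + 1/16·4 + 1/8·3 + 1/8·3 + 1/16·4 + 1/8·3 + 1/16·4 = 3.25 bits.

3.25 bits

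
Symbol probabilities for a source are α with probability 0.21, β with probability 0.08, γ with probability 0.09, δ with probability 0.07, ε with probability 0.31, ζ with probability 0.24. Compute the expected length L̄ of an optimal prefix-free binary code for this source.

2.39 bits/symbol

Repeatedly combine the two least-probable nodes; the expected code length is the sum of the merged weights.
merge 7/100 + 2/25 → 3/20
merge 9/100 + 3/20 → 6/25
merge 21/100 + 6/25 → 9/20
merge 6/25 + 31/100 → 11/20
merge 9/20 + 11/20 → 1
L = 3/20 + 6/25 + 9/20 + 11/20 + 1 = 239/100 = 2.39 bits/symbol.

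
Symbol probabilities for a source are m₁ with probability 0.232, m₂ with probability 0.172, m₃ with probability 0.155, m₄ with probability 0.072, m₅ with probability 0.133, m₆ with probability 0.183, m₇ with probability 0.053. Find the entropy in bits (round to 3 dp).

2.676 bits

H = −Σ pᵢ log₂ pᵢ.
−0.232·log₂(0.232) = 0.4890
−0.172·log₂(0.172) = 0.4368
−0.155·log₂(0.155) = 0.4169
−0.072·log₂(0.072) = 0.2733
−0.133·log₂(0.133) = 0.3871
−0.183·log₂(0.183) = 0.4484
−0.053·log₂(0.053) = 0.2246
Sum ≈ 2.6761 → 2.676 bits.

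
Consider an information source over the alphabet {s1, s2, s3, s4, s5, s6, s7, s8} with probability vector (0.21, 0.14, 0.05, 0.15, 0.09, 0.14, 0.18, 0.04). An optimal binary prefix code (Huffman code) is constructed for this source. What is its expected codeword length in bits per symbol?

Repeatedly combine the two least-probable nodes; the expected code length is the sum of the merged weights.
merge 1/25 + 1/20 → 9/100
merge 9/100 + 9/100 → 9/50
merge 7/50 + 7/50 → 7/25
merge 3/20 + 9/50 → 33/100
merge 9/50 + 21/100 → 39/100
merge 7/25 + 33/100 → 61/100
merge 39/100 + 61/100 → 1
L = 9/100 + 9/50 + 7/25 + 33/100 + 39/100 + 61/100 + 1 = 72/25 = 2.88 bits/symbol.

2.88 bits/symbol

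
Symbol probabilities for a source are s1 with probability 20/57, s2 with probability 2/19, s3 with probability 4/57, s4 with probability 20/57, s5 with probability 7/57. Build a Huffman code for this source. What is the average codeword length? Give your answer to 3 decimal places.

Repeatedly combine the two least-probable nodes; the expected code length is the sum of the merged weights.
merge 4/57 + 2/19 → 10/57
merge 7/57 + 10/57 → 17/57
merge 17/57 + 20/57 → 37/57
merge 20/57 + 37/57 → 1
L = 10/57 + 17/57 + 37/57 + 1 = 121/57 ≈ 2.123 bits/symbol.

2.123 bits/symbol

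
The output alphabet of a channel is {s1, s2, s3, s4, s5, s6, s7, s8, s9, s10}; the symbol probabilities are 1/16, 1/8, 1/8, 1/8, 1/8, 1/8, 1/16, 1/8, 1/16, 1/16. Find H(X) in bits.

3.25 bits

Each probability is a power of 1/2, so log₂(1/p) is an integer.
H = Σ p·log₂(1/p) = 1/16·4 + 1/8·3 + 1/8·3 + 1/8·3 + 1/8·3 + 1/8·3 + 1/16·4 + 1/8·3 + 1/16·4 + 1/16·4 = 3.25 bits.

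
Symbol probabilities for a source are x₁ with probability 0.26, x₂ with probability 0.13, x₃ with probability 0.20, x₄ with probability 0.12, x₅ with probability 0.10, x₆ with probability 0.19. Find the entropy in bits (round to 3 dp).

2.507 bits

H = −Σ pᵢ log₂ pᵢ.
−0.26·log₂(0.26) = 0.5053
−0.13·log₂(0.13) = 0.3826
−0.20·log₂(0.20) = 0.4644
−0.12·log₂(0.12) = 0.3671
−0.10·log₂(0.10) = 0.3322
−0.19·log₂(0.19) = 0.4552
Sum ≈ 2.5068 → 2.507 bits.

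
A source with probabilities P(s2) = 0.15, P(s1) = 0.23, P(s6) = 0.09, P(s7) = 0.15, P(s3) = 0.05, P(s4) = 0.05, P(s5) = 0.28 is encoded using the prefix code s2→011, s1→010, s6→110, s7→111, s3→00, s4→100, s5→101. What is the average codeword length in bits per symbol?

2.95 bits/symbol

L̄ = Σ pᵢ·ℓᵢ = 0.15·3 + 0.23·3 + 0.09·3 + 0.15·3 + 0.05·2 + 0.05·3 + 0.28·3 = 2.95 bits/symbol.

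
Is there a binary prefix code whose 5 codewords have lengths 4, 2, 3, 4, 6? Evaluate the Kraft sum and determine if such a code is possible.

0.515625; yes

With common denominator 2^6 = 64: Σ 2^(−ℓᵢ) = 4/64 + 16/64 + 8/64 + 4/64 + 1/64 = 33/64 = 0.515625.
Kraft's inequality requires Σ ≤ 1; here Σ = 0.515625 ≤ 1, so such a prefix code exists.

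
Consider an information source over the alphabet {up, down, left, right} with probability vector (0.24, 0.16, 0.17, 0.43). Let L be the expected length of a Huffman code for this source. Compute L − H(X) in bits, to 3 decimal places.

Entropy H = −Σ p log₂ p ≈ 1.8753 bits.
Huffman merges: 4/25+17/100→33/100; 6/25+33/100→57/100; 43/100+57/100→1. L = 19/10 ≈ 1.9000.
L − H = 1.9000 − 1.8753 = 0.025 bits.

0.025 bits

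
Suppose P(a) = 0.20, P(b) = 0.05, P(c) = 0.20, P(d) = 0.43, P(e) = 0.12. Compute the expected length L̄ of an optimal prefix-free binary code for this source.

2.11 bits/symbol

Repeatedly combine the two least-probable nodes; the expected code length is the sum of the merged weights.
merge 1/20 + 3/25 → 17/100
merge 17/100 + 1/5 → 37/100
merge 1/5 + 37/100 → 57/100
merge 43/100 + 57/100 → 1
L = 17/100 + 37/100 + 57/100 + 1 = 211/100 = 2.11 bits/symbol.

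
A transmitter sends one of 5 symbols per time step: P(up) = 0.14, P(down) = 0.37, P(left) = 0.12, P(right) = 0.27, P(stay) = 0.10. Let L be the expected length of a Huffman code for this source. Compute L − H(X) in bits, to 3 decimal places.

0.073 bits

Entropy H = −Σ p log₂ p ≈ 2.1371 bits.
Huffman merges: 1/10+3/25→11/50; 7/50+11/50→9/25; 27/100+9/25→63/100; 37/100+63/100→1. L = 221/100 ≈ 2.2100.
L − H = 2.2100 − 2.1371 = 0.073 bits.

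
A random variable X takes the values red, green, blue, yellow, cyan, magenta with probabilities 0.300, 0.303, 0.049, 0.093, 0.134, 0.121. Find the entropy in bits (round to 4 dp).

2.3322 bits

H = −Σ pᵢ log₂ pᵢ.
−0.300·log₂(0.300) = 0.5211
−0.303·log₂(0.303) = 0.5220
−0.049·log₂(0.049) = 0.2132
−0.093·log₂(0.093) = 0.3187
−0.134·log₂(0.134) = 0.3886
−0.121·log₂(0.121) = 0.3687
Sum ≈ 2.3322 → 2.3322 bits.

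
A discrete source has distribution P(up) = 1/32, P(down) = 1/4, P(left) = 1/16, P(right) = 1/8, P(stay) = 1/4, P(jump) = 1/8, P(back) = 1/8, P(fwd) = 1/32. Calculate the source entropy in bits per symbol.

Each probability is a power of 1/2, so log₂(1/p) is an integer.
H = Σ p·log₂(1/p) = 1/32·5 + 1/4·2 + 1/16·4 + 1/8·3 + 1/4·2 + 1/8·3 + 1/8·3 + 1/32·5 = 2.6875 bits.

2.6875 bits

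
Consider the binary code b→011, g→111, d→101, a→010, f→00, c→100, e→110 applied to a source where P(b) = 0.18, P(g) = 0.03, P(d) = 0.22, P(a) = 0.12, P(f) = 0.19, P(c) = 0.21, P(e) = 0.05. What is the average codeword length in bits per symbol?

2.81 bits/symbol

L̄ = Σ pᵢ·ℓᵢ = 0.18·3 + 0.03·3 + 0.22·3 + 0.12·3 + 0.19·2 + 0.21·3 + 0.05·3 = 2.81 bits/symbol.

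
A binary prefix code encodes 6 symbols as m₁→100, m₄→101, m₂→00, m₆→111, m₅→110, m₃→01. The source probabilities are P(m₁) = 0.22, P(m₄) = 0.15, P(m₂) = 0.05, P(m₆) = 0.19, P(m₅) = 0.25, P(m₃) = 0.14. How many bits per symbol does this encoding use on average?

L̄ = Σ pᵢ·ℓᵢ = 0.22·3 + 0.15·3 + 0.05·2 + 0.19·3 + 0.25·3 + 0.14·2 = 2.81 bits/symbol.

2.81 bits/symbol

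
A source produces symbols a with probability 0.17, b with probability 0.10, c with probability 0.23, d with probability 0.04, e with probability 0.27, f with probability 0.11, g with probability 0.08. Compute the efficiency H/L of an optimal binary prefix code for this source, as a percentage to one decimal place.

Entropy H = −Σ p log₂ p ≈ 2.5920 bits.
Huffman merges: 1/25+2/25→3/25; 1/10+11/100→21/100; 3/25+17/100→29/100; 21/100+23/100→11/25; 27/100+29/100→14/25; 11/25+14/25→1. L = 131/50 ≈ 2.6200.
Efficiency = H/L = 2.5920/2.6200 = 98.9%.

98.9%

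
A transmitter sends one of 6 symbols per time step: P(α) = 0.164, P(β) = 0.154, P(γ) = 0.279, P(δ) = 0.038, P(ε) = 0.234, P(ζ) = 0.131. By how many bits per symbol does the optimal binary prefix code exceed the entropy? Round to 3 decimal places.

0.076 bits

Entropy H = −Σ p log₂ p ≈ 2.4110 bits.
Huffman merges: 19/500+131/1000→169/1000; 77/500+41/250→159/500; 169/1000+117/500→403/1000; 279/1000+159/500→597/1000; 403/1000+597/1000→1. L = 2487/1000 ≈ 2.4870.
L − H = 2.4870 − 2.4110 = 0.076 bits.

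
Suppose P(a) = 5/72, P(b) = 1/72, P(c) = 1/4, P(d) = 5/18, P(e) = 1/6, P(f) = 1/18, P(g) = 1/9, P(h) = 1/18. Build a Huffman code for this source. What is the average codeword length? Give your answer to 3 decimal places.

2.667 bits/symbol

Repeatedly combine the two least-probable nodes; the expected code length is the sum of the merged weights.
merge 1/72 + 1/18 → 5/72
merge 1/18 + 5/72 → 1/8
merge 5/72 + 1/9 → 13/72
merge 1/8 + 1/6 → 7/24
merge 13/72 + 1/4 → 31/72
merge 5/18 + 7/24 → 41/72
merge 31/72 + 41/72 → 1
L = 5/72 + 1/8 + 13/72 + 7/24 + 31/72 + 41/72 + 1 = 8/3 ≈ 2.667 bits/symbol.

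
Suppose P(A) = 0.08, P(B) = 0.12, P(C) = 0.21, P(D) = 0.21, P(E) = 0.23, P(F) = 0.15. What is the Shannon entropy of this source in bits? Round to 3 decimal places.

H = −Σ pᵢ log₂ pᵢ.
−0.08·log₂(0.08) = 0.2915
−0.12·log₂(0.12) = 0.3671
−0.21·log₂(0.21) = 0.4728
−0.21·log₂(0.21) = 0.4728
−0.23·log₂(0.23) = 0.4877
−0.15·log₂(0.15) = 0.4105
Sum ≈ 2.5024 → 2.502 bits.

2.502 bits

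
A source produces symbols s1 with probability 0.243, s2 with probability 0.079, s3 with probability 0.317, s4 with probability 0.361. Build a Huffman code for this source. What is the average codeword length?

1.961 bits/symbol

Repeatedly combine the two least-probable nodes; the expected code length is the sum of the merged weights.
merge 79/1000 + 243/1000 → 161/500
merge 317/1000 + 161/500 → 639/1000
merge 361/1000 + 639/1000 → 1
L = 161/500 + 639/1000 + 1 = 1961/1000 = 1.961 bits/symbol.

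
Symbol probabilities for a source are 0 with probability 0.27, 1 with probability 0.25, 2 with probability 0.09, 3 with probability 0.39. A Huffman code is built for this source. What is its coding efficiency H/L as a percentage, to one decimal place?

Entropy H = −Σ p log₂ p ≈ 1.8525 bits.
Huffman merges: 9/100+1/4→17/50; 27/100+17/50→61/100; 39/100+61/100→1. L = 39/20 ≈ 1.9500.
Efficiency = H/L = 1.8525/1.9500 = 95.0%.

95.0%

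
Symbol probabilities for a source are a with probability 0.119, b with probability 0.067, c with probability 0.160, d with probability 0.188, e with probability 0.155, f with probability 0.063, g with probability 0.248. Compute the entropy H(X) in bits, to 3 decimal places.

H = −Σ pᵢ log₂ pᵢ.
−0.119·log₂(0.119) = 0.3654
−0.067·log₂(0.067) = 0.2613
−0.160·log₂(0.160) = 0.4230
−0.188·log₂(0.188) = 0.4533
−0.155·log₂(0.155) = 0.4169
−0.063·log₂(0.063) = 0.2513
−0.248·log₂(0.248) = 0.4989
Sum ≈ 2.6701 → 2.670 bits.

2.670 bits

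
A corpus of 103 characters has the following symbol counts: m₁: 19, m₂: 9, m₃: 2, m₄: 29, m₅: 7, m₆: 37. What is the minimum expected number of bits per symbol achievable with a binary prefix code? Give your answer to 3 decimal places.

2.262 bits/symbol

Probabilities are the counts divided by 103.
Repeatedly combine the two least-probable nodes; the expected code length is the sum of the merged weights.
merge 2/103 + 7/103 → 9/103
merge 9/103 + 9/103 → 18/103
merge 18/103 + 19/103 → 37/103
merge 29/103 + 37/103 → 66/103
merge 37/103 + 66/103 → 1
L = 9/103 + 18/103 + 37/103 + 66/103 + 1 = 233/103 ≈ 2.262 bits/symbol.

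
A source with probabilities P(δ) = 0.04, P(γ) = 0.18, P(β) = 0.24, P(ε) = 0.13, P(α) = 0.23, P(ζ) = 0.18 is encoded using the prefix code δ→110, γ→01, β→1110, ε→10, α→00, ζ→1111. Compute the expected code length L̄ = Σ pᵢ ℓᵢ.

2.88 bits/symbol

L̄ = Σ pᵢ·ℓᵢ = 0.04·3 + 0.18·2 + 0.24·4 + 0.13·2 + 0.23·2 + 0.18·4 = 2.88 bits/symbol.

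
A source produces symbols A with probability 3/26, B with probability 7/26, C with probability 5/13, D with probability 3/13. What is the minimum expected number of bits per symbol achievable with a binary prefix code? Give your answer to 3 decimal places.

Repeatedly combine the two least-probable nodes; the expected code length is the sum of the merged weights.
merge 3/26 + 3/13 → 9/26
merge 7/26 + 9/26 → 8/13
merge 5/13 + 8/13 → 1
L = 9/26 + 8/13 + 1 = 51/26 ≈ 1.962 bits/symbol.

1.962 bits/symbol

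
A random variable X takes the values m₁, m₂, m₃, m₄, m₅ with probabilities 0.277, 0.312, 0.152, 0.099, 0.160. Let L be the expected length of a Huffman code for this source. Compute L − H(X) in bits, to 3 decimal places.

Entropy H = −Σ p log₂ p ≈ 2.2037 bits.
Huffman merges: 99/1000+19/125→251/1000; 4/25+251/1000→411/1000; 277/1000+39/125→589/1000; 411/1000+589/1000→1. L = 2251/1000 ≈ 2.2510.
L − H = 2.2510 − 2.2037 = 0.047 bits.

0.047 bits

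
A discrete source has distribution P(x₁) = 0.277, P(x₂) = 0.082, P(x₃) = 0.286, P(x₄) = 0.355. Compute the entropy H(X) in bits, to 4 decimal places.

1.8558 bits

H = −Σ pᵢ log₂ pᵢ.
−0.277·log₂(0.277) = 0.5130
−0.082·log₂(0.082) = 0.2959
−0.286·log₂(0.286) = 0.5165
−0.355·log₂(0.355) = 0.5304
Sum ≈ 1.8558 → 1.8558 bits.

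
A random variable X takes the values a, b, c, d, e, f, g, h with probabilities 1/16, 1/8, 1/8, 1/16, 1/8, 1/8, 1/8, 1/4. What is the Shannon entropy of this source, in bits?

Each probability is a power of 1/2, so log₂(1/p) is an integer.
H = Σ p·log₂(1/p) = 1/16·4 + 1/8·3 + 1/8·3 + 1/16·4 + 1/8·3 + 1/8·3 + 1/8·3 + 1/4·2 = 2.875 bits.

2.875 bits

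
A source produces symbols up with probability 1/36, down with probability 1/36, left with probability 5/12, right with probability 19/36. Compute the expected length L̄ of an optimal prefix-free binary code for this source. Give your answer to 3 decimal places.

1.528 bits/symbol

Repeatedly combine the two least-probable nodes; the expected code length is the sum of the merged weights.
merge 1/36 + 1/36 → 1/18
merge 1/18 + 5/12 → 17/36
merge 17/36 + 19/36 → 1
L = 1/18 + 17/36 + 1 = 55/36 ≈ 1.528 bits/symbol.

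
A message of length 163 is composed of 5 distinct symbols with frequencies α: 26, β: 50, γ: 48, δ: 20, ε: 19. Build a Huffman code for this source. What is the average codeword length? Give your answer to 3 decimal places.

2.239 bits/symbol

Probabilities are the counts divided by 163.
Repeatedly combine the two least-probable nodes; the expected code length is the sum of the merged weights.
merge 19/163 + 20/163 → 39/163
merge 26/163 + 39/163 → 65/163
merge 48/163 + 50/163 → 98/163
merge 65/163 + 98/163 → 1
L = 39/163 + 65/163 + 98/163 + 1 = 365/163 ≈ 2.239 bits/symbol.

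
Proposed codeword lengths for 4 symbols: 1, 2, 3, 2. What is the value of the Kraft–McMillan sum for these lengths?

With common denominator 2^3 = 8: Σ 2^(−ℓᵢ) = 4/8 + 2/8 + 1/8 + 2/8 = 9/8 = 1.125.

1.125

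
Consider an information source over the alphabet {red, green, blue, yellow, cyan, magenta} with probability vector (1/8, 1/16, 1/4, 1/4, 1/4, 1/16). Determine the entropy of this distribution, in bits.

2.375 bits

Each probability is a power of 1/2, so log₂(1/p) is an integer.
H = Σ p·log₂(1/p) = 1/8·3 + 1/16·4 + 1/4·2 + 1/4·2 + 1/4·2 + 1/16·4 = 2.375 bits.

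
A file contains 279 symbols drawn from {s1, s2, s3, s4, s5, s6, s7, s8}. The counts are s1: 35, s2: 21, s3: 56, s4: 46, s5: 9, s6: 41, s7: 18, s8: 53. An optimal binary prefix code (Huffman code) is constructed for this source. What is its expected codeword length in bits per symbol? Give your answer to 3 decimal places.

2.878 bits/symbol

Probabilities are the counts divided by 279.
Repeatedly combine the two least-probable nodes; the expected code length is the sum of the merged weights.
merge 1/31 + 2/31 → 3/31
merge 7/93 + 3/31 → 16/93
merge 35/279 + 41/279 → 76/279
merge 46/279 + 16/93 → 94/279
merge 53/279 + 56/279 → 109/279
merge 76/279 + 94/279 → 170/279
merge 109/279 + 170/279 → 1
L = 3/31 + 16/93 + 76/279 + 94/279 + 109/279 + 170/279 + 1 = 803/279 ≈ 2.878 bits/symbol.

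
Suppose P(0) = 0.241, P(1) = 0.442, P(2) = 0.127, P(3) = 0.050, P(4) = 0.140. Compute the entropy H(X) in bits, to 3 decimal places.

H = −Σ pᵢ log₂ pᵢ.
−0.241·log₂(0.241) = 0.4947
−0.442·log₂(0.442) = 0.5206
−0.127·log₂(0.127) = 0.3781
−0.050·log₂(0.050) = 0.2161
−0.140·log₂(0.140) = 0.3971
Sum ≈ 2.0067 → 2.007 bits.

2.007 bits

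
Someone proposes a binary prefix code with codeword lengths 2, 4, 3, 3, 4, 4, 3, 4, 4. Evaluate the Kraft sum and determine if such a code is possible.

With common denominator 2^4 = 16: Σ 2^(−ℓᵢ) = 4/16 + 1/16 + 2/16 + 2/16 + 1/16 + 1/16 + 2/16 + 1/16 + 1/16 = 15/16 = 0.9375.
Kraft's inequality requires Σ ≤ 1; here Σ = 0.9375 ≤ 1, so such a prefix code exists.

0.9375; yes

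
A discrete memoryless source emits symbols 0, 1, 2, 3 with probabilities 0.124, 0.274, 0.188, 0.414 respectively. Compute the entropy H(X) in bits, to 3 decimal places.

1.865 bits

H = −Σ pᵢ log₂ pᵢ.
−0.124·log₂(0.124) = 0.3734
−0.274·log₂(0.274) = 0.5118
−0.188·log₂(0.188) = 0.4533
−0.414·log₂(0.414) = 0.5267
Sum ≈ 1.8652 → 1.865 bits.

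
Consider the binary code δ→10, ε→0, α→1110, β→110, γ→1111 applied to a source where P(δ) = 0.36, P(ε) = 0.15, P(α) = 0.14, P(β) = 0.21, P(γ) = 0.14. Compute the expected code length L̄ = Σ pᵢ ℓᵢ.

2.62 bits/symbol

L̄ = Σ pᵢ·ℓᵢ = 0.36·2 + 0.15·1 + 0.14·4 + 0.21·3 + 0.14·4 = 2.62 bits/symbol.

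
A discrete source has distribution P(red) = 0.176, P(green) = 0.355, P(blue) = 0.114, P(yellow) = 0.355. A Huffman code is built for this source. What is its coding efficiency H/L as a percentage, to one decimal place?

Entropy H = −Σ p log₂ p ≈ 1.8591 bits.
Huffman merges: 57/500+22/125→29/100; 29/100+71/200→129/200; 71/200+129/200→1. L = 387/200 ≈ 1.9350.
Efficiency = H/L = 1.8591/1.9350 = 96.1%.

96.1%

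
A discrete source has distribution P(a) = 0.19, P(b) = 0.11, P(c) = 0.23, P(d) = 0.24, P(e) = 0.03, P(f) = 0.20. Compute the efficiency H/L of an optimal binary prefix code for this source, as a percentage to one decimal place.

97.3%

Entropy H = −Σ p log₂ p ≈ 2.4035 bits.
Huffman merges: 3/100+11/100→7/50; 7/50+19/100→33/100; 1/5+23/100→43/100; 6/25+33/100→57/100; 43/100+57/100→1. L = 247/100 ≈ 2.4700.
Efficiency = H/L = 2.4035/2.4700 = 97.3%.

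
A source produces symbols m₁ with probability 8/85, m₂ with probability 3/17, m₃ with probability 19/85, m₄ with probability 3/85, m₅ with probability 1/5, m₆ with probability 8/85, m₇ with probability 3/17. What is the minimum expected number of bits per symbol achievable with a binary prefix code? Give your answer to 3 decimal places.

Repeatedly combine the two least-probable nodes; the expected code length is the sum of the merged weights.
merge 3/85 + 8/85 → 11/85
merge 8/85 + 11/85 → 19/85
merge 3/17 + 3/17 → 6/17
merge 1/5 + 19/85 → 36/85
merge 19/85 + 6/17 → 49/85
merge 36/85 + 49/85 → 1
L = 11/85 + 19/85 + 6/17 + 36/85 + 49/85 + 1 = 46/17 ≈ 2.706 bits/symbol.

2.706 bits/symbol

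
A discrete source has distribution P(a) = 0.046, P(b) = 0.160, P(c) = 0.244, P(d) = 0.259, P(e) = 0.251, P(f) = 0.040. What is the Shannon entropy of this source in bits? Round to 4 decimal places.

2.3150 bits

H = −Σ pᵢ log₂ pᵢ.
−0.046·log₂(0.046) = 0.2043
−0.160·log₂(0.160) = 0.4230
−0.244·log₂(0.244) = 0.4966
−0.259·log₂(0.259) = 0.5048
−0.251·log₂(0.251) = 0.5006
−0.040·log₂(0.040) = 0.1858
Sum ≈ 2.3150 → 2.3150 bits.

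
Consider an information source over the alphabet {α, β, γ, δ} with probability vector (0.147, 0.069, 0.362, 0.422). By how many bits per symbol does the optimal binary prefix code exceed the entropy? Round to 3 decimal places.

Entropy H = −Σ p log₂ p ≈ 1.7287 bits.
Huffman merges: 69/1000+147/1000→27/125; 27/125+181/500→289/500; 211/500+289/500→1. L = 897/500 ≈ 1.7940.
L − H = 1.7940 − 1.7287 = 0.065 bits.

0.065 bits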